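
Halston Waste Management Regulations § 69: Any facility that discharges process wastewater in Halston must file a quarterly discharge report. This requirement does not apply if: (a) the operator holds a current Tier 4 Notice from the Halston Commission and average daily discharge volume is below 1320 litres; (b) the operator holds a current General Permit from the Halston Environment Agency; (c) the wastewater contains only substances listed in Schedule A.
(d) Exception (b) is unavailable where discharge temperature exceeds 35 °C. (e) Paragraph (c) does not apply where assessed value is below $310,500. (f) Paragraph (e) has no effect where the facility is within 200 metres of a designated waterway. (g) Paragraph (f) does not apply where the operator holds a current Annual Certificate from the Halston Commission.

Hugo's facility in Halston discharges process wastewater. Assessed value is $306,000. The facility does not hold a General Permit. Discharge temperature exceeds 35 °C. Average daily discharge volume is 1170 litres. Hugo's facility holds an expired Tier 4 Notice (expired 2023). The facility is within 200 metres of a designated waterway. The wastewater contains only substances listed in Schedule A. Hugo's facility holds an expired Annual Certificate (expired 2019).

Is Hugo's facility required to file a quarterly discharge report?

Exception (a) does not apply: the Tier 4 Notice is not current.
Exception (b) fails — no General Permit is held.
Exception (c) is satisfied on its face — the wastewater is Schedule-A-only. Under paragraphs (e)–(g): (e) would limit (c) — assessed value is $306,000, below the $310,500 limit — but (f) sets (e) aside: (f) applies — the facility is within 200 m of a designated waterway. (g) is not triggered (there is no Annual Certificate in force), so (f) stands. (c) remains available.

No — exception (c) applies; Hugo's facility is not required to file a quarterly discharge report.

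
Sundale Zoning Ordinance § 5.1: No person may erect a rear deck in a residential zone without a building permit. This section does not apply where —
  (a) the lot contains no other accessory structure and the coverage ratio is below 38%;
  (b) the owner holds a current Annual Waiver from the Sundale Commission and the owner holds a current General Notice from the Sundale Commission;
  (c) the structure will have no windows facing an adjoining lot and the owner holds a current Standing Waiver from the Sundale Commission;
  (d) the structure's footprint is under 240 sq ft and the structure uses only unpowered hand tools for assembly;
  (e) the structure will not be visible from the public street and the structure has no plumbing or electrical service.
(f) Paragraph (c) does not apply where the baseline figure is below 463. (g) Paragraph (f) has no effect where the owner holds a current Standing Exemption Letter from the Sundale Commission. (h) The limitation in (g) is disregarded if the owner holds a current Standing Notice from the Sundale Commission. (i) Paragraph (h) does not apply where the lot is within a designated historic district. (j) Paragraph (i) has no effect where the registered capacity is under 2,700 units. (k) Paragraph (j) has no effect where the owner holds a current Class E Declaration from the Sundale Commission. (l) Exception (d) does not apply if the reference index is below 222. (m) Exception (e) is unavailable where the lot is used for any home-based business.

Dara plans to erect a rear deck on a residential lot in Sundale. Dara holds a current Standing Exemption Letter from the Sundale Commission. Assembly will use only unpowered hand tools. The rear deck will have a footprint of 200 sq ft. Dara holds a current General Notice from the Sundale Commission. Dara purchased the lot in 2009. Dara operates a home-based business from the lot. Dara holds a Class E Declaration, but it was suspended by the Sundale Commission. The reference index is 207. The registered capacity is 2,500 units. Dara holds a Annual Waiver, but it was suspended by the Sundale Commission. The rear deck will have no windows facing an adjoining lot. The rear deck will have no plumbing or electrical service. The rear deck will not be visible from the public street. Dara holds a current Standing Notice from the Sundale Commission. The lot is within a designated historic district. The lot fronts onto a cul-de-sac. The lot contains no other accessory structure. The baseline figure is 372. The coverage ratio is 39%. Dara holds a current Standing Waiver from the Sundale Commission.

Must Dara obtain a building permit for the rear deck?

Yes — Dara must obtain a building permit.

Exception (a) fails — the coverage ratio is 39%, not below 38%.
Exception (b) does not apply: no current Annual Waiver is held.
All of (c)'s requirements are met (no windows face an adjoining lot; a current Standing Waiver is held). But applying paragraphs (f)–(k): (f) operates against (c): the baseline figure is 372, below the 463 limit. (g) is engaged (a current Standing Exemption Letter is held), but yields to (h): (h) is engaged — a current Standing Notice is held. (i) is engaged (the lot is in a historic district), but is itself disapplied by (j): (j) operates against (i): the registered capacity is 2,500 units, under the 2,700 units limit. (k), which would lift (j), is not triggered — there is no Class E Declaration in force. So (c) is unavailable.
Exception (d)'s conditions are all satisfied: the structure's footprint is 200 sq ft, under the 240 sq ft limit; assembly uses only hand tools. But: (l) operates against (d): the reference index is 207, below the 222 limit. (d) is therefore removed.
Exception (e)'s conditions are all satisfied: the structure will not be visible from the street; there is no plumbing or electrical service. Turning to paragraph (m): (m) operates against (e): a home-based business operates on the lot. So (e) is unavailable.
No exception applies. The general rule governs.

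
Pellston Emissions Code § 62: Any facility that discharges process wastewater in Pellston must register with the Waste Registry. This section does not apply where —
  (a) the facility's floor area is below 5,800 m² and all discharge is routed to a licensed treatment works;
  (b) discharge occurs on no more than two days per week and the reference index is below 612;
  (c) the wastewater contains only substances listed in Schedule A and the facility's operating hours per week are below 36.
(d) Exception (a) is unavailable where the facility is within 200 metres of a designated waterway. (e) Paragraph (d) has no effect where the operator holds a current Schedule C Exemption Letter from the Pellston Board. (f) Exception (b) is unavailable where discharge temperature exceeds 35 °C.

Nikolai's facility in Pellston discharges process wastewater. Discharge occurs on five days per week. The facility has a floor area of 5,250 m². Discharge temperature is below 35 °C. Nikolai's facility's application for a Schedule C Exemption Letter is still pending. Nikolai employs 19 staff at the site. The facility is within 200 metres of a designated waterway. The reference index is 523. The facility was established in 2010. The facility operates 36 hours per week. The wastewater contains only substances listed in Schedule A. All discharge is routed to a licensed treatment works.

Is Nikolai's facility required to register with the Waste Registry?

Yes — Nikolai's facility must register with the Waste Registry.

Exception (a) is satisfied on its face — the facility's floor area is 5,250 m², below the 5,800 m² limit; discharge is routed to a licensed treatment works. But applying paragraphs (d)–(e): (d) is triggered — the facility is within 200 m of a designated waterway. (e), which would lift (d), is not triggered — the Schedule C Exemption Letter is not current. Exception (a) does not apply.
Exception (b) does not apply: discharge occurs on five days per week.
Exception (c) does not apply: the facility's operating hours per week are 36, not below 36.
None of the exceptions is available; § 62 applies in full.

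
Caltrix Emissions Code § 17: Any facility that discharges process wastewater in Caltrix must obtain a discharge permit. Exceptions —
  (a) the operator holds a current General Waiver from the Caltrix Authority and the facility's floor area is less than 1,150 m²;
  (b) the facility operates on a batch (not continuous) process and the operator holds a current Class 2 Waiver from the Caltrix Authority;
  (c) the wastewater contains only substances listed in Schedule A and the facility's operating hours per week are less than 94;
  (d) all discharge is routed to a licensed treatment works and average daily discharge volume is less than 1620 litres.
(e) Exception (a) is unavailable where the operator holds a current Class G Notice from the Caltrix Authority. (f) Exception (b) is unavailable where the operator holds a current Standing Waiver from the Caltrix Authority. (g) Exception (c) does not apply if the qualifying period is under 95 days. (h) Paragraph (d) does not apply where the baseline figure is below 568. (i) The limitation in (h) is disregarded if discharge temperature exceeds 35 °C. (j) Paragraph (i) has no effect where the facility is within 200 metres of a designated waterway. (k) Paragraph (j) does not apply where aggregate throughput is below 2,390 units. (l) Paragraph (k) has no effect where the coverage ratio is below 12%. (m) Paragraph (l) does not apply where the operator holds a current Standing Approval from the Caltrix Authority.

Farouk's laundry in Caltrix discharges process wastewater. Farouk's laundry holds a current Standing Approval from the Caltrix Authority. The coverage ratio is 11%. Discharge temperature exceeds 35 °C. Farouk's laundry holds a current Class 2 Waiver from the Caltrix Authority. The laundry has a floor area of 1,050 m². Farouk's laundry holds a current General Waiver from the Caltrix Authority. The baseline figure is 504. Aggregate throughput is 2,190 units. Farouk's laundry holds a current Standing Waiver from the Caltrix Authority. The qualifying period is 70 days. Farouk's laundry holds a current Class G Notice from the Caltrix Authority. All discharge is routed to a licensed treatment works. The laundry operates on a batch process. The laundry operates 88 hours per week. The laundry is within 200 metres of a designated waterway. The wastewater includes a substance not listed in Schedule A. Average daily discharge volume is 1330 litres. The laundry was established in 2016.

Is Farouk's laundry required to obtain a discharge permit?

Exception (a)'s conditions are all satisfied: a current General Waiver is held; the facility's floor area is 1,050 m², less than the 1,150 m² limit. But: (e) is triggered — a current Class G Notice is held. So (a) is unavailable.
Exception (b): the facility operates on a batch process; a current Class 2 Waiver is held — every condition holds. Turning to paragraph (f): (f) operates against (b): a current Standing Waiver is held. (b) is therefore removed.
Exception (c) does not apply: the wastewater includes a non-Schedule-A substance.
Exception (d): discharge is routed to a licensed treatment works; average daily discharge volume is 1330 litres, less than the 1620 litres limit — every condition holds. Considering the limiting provisions: (h) is engaged (the baseline figure is 504, below the 568 limit), but yields to (i): (i) operates against (h): discharge temperature exceeds 35 °C. (j) applies (the laundry is within 200 m of a designated waterway), but is displaced by (k): (k) operates against (j): aggregate throughput is 2,190 units, below the 2,390 units limit. (l) would limit (k) — the coverage ratio is 11%, below the 12% limit — but (m) sets (l) aside: (m) is triggered — a current Standing Approval is held. Exception (d) stands.

No — exception (d) applies; Farouk's laundry is not required to obtain a discharge permit.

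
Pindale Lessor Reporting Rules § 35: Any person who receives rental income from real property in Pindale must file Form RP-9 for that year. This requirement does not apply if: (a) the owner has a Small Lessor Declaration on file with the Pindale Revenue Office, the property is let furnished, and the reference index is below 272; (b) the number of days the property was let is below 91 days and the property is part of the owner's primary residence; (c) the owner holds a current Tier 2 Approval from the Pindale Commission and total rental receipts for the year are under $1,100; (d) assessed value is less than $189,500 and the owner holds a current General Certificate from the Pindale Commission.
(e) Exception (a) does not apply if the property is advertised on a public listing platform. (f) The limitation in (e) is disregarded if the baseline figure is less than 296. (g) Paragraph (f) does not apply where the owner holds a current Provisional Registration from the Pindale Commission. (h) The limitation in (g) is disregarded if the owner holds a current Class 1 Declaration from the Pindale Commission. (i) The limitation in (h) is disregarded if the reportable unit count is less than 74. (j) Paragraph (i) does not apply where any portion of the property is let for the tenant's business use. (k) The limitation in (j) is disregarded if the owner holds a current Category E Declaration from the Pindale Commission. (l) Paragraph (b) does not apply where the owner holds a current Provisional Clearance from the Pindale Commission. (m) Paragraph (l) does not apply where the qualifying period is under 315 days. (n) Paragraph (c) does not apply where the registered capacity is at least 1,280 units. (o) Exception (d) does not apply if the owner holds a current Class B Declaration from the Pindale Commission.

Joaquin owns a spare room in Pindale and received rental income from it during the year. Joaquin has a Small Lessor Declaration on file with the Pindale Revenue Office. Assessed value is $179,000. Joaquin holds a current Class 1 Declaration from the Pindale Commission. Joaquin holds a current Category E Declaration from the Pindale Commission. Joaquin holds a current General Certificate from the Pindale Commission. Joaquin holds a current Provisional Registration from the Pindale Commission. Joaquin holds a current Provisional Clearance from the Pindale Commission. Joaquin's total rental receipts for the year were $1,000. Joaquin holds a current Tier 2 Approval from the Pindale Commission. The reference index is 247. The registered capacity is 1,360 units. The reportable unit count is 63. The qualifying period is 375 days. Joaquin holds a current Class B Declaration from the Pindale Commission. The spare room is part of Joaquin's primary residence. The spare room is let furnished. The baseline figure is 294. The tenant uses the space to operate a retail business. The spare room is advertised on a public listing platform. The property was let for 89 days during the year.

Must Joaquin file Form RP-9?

Exception (a) is satisfied on its face — a Small Lessor Declaration is on file; the property is let furnished; the reference index is 247, below the 272 limit. However, paragraphs (e)–(k) must be considered: (e) operates — the property is publicly advertised. (f) is triggered (the baseline figure is 294, less than the 296 limit), but yields to (g): (g) operates against (f): a current Provisional Registration is held. (h) operates (a current Class 1 Declaration is held), but is itself disapplied by (i): (i) operates against (h): the reportable unit count is 63, less than the 74 limit. (j) would limit (i) — the space is let for business use — but (k) sets (j) aside: (k) operates against (j): a current Category E Declaration is held. (a) is therefore removed.
Exception (b) is satisfied on its face — the number of days the property was let is 89 days, below the 91 days limit; the spare room is part of the primary residence. But: (l) operates against (b): a current Provisional Clearance is held. (m) is not triggered (the qualifying period is 375 days, not under 315 days), so (l) stands. Exception (b) does not apply.
Exception (c): a current Tier 2 Approval is held; total rental receipts for the year are $1,000, under the $1,100 limit — every condition holds. However, paragraph (n) must be considered: (n) operates against (c): the registered capacity is 1,360 units, meeting the 1,280 units threshold. So (c) is unavailable.
Exception (d) is satisfied on its face — assessed value is $179,000, less than the $189,500 limit; a current General Certificate is held. But applying paragraph (o): (o) operates against (d): a current Class B Declaration is held. Exception (d) does not apply.
No exception applies. The general rule governs.

Yes — Joaquin must file Form RP-9.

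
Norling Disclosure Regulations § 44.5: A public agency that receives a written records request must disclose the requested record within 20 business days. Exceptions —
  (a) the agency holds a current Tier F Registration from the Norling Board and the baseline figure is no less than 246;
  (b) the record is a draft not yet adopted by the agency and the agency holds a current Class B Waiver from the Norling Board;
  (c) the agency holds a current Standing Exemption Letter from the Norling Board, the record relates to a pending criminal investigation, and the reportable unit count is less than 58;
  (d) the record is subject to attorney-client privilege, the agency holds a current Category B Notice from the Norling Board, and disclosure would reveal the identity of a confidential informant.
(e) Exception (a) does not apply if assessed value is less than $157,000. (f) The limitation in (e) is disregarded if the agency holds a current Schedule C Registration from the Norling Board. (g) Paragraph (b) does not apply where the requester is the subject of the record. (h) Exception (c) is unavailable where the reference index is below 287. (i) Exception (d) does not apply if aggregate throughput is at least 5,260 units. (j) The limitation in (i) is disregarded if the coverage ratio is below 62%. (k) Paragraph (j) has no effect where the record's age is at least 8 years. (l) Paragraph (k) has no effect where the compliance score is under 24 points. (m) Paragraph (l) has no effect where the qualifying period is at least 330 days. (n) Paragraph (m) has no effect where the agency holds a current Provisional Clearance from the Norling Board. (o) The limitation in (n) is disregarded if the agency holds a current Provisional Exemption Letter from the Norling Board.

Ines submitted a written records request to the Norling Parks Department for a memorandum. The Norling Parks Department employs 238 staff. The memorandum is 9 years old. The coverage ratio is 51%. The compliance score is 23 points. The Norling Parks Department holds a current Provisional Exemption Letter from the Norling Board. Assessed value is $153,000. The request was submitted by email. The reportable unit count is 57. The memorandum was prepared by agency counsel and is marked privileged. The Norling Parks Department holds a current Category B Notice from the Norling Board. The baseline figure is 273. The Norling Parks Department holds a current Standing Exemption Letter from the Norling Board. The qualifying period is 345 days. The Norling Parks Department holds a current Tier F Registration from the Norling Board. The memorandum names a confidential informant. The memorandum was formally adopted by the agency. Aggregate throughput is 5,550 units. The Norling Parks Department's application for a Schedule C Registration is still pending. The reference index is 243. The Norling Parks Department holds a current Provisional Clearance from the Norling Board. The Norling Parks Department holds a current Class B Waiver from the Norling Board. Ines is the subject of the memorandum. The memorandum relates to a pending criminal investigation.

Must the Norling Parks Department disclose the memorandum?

All of (a)'s requirements are met (a current Tier F Registration is held; the baseline figure is 273, meeting the 246 threshold). But applying paragraphs (e)–(f): (e) operates against (a): assessed value is $153,000, less than the $157,000 limit. (f), which would lift (e), is not engaged — there is no Schedule C Registration in force. So (a) is unavailable.
Exception (b) does not apply: the memorandum has been formally adopted.
All of (c)'s requirements are met (a current Standing Exemption Letter is held; the memorandum relates to a pending investigation; the reportable unit count is 57, less than the 58 limit). Turning to paragraph (h): (h) operates against (c): the reference index is 243, below the 287 limit. So (c) is unavailable.
All of (d)'s requirements are met (the memorandum is privileged; a current Category B Notice is held; the memorandum names a confidential informant). But: (i) operates against (d): aggregate throughput is 5,550 units, meeting the 5,260 units threshold. (j) would limit (i) — the coverage ratio is 51%, below the 62% limit — but (k) sets (j) aside: (k) operates against (j): the record's age is 9 years, meeting the 8 years threshold. (l) applies (the compliance score is 23 points, under the 24 points limit), but is displaced by (m): (m) operates against (l): the qualifying period is 345 days, meeting the 330 days threshold. (n) is engaged (a current Provisional Clearance is held), but is overridden by (o): (o) is engaged — a current Provisional Exemption Letter is held. So (d) is unavailable.
No exception is made out. the Norling Parks Department falls within the general rule.

Yes — the Norling Parks Department must disclose the memorandum.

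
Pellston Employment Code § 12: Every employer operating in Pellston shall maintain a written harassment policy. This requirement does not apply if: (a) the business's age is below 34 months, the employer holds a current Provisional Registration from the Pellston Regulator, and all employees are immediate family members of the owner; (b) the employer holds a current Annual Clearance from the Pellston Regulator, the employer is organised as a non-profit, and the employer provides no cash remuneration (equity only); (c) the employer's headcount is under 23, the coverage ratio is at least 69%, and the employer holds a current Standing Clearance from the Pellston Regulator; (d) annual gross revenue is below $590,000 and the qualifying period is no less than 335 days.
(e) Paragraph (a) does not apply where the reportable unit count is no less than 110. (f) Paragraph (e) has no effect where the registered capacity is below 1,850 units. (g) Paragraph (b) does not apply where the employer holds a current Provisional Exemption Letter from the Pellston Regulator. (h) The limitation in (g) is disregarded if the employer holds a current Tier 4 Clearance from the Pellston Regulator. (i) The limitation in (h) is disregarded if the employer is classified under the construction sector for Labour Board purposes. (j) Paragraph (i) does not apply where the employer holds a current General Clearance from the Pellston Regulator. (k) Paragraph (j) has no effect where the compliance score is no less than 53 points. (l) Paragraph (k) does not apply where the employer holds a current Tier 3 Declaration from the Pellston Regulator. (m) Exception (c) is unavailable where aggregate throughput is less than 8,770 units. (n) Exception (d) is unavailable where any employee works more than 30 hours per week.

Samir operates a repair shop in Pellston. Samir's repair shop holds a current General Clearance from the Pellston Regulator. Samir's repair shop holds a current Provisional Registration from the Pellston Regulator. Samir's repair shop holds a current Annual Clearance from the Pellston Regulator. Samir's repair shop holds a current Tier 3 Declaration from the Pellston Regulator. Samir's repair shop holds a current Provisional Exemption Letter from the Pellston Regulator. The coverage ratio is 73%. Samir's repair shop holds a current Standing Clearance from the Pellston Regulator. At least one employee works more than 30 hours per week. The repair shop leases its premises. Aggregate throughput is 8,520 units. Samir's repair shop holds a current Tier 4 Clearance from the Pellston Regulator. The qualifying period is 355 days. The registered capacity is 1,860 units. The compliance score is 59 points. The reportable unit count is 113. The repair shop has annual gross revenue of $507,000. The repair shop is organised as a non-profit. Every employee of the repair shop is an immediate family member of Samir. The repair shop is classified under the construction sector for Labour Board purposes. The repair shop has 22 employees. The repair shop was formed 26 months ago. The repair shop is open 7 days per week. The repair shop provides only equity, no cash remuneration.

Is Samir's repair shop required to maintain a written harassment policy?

No — exception (b) applies; Samir's repair shop is not required to maintain a written harassment policy.

All of (a)'s requirements are met (the business's age is 26 months, below the 34 months limit; a current Provisional Registration is held; every employee is an immediate family member). Turning to paragraphs (e)–(f): (e) is triggered — the reportable unit count is 113, meeting the 110 threshold. (f), which would lift (e), is not engaged — the registered capacity is 1,860 units, not below 1,850 units. Exception (a) does not apply.
Exception (b): a current Annual Clearance is held; the employer is a non-profit; remuneration is equity-only — every condition holds. Under paragraphs (g)–(l): (g) is triggered (a current Provisional Exemption Letter is held), but is set aside by (h): (h) is triggered — a current Tier 4 Clearance is held. (i) would limit (h) — the repair shop is classified under the construction sector — but (j) sets (i) aside: (j) applies — a current General Clearance is held. (k) is triggered (the compliance score is 59 points, meeting the 53 points threshold), but is overridden by (l): (l) operates against (k): a current Tier 3 Declaration is held. So (b) applies.
Exception (c): the employer's headcount is 22, under the 23 limit; the coverage ratio is 73%, meeting the 69% threshold; a current Standing Clearance is held — every condition holds. But applying paragraph (m): (m) is triggered — aggregate throughput is 8,520 units, less than the 8,770 units limit. So (c) is unavailable.
Exception (d): annual gross revenue is $507,000, below the $590,000 limit; the qualifying period is 355 days, meeting the 335 days threshold — every condition holds. But applying paragraph (n): (n) operates against (d): at least one employee exceeds 30 hours/week. So (d) is unavailable.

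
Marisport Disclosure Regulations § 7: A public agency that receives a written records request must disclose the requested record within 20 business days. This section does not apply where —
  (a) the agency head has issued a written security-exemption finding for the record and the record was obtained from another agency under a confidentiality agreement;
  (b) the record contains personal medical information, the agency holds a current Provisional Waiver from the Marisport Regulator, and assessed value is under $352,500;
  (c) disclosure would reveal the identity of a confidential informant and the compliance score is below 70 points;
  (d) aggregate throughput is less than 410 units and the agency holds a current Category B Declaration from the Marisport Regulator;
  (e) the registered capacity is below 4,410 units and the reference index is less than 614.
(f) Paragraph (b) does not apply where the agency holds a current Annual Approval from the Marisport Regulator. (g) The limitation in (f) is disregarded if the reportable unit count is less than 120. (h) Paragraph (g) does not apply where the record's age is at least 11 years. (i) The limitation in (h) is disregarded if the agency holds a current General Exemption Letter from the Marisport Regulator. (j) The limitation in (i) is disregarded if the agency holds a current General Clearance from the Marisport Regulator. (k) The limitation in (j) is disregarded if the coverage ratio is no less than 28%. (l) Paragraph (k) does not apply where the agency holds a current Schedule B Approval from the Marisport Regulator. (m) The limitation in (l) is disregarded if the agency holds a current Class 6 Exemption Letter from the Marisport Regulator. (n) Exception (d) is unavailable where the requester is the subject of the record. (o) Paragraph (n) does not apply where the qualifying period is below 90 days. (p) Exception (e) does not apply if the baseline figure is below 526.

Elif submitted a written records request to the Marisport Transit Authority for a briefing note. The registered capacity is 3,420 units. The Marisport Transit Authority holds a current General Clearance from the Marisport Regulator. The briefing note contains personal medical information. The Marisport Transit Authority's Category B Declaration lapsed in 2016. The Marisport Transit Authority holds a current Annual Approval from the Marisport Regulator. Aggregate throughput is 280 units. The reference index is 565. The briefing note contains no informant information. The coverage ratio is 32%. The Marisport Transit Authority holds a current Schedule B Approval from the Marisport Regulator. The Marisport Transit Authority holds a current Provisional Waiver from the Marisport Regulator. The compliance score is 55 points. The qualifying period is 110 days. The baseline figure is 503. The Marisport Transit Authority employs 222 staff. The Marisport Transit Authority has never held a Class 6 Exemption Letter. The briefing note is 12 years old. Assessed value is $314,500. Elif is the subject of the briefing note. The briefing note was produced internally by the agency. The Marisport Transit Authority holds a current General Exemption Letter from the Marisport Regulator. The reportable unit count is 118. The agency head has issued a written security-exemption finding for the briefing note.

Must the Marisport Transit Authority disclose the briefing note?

Yes — the Marisport Transit Authority must disclose the briefing note.

Exception (a) does not apply: the briefing note was produced internally.
Exception (b) is satisfied on its face — the briefing note contains personal medical information; a current Provisional Waiver is held; assessed value is $314,500, under the $352,500 limit. But: (f) applies — a current Annual Approval is held. (g) would limit (f) — the reportable unit count is 118, less than the 120 limit — but (h) sets (g) aside: (h) is triggered — the record's age is 12 years, meeting the 11 years threshold. (i) is engaged (a current General Exemption Letter is held), but is overridden by (j): (j) operates against (i): a current General Clearance is held. (k) would limit (j) — the coverage ratio is 32%, meeting the 28% threshold — but (l) sets (k) aside: (l) operates against (k): a current Schedule B Approval is held. (m) is inapplicable (the Class 6 Exemption Letter is not current), so (l) stands. (b) is therefore removed.
Exception (c) fails — the briefing note contains no informant information.
Exception (d) requires that the agency holds a current Category B Declaration from the Marisport Regulator; but no current Category B Declaration is held, so (d) is unavailable.
Exception (e): the registered capacity is 3,420 units, below the 4,410 units limit; the reference index is 565, less than the 614 limit — every condition holds. However, paragraph (p) must be considered: (p) operates — the baseline figure is 503, below the 526 limit. Exception (e) does not apply.
None of the exceptions is available; § 7 applies in full.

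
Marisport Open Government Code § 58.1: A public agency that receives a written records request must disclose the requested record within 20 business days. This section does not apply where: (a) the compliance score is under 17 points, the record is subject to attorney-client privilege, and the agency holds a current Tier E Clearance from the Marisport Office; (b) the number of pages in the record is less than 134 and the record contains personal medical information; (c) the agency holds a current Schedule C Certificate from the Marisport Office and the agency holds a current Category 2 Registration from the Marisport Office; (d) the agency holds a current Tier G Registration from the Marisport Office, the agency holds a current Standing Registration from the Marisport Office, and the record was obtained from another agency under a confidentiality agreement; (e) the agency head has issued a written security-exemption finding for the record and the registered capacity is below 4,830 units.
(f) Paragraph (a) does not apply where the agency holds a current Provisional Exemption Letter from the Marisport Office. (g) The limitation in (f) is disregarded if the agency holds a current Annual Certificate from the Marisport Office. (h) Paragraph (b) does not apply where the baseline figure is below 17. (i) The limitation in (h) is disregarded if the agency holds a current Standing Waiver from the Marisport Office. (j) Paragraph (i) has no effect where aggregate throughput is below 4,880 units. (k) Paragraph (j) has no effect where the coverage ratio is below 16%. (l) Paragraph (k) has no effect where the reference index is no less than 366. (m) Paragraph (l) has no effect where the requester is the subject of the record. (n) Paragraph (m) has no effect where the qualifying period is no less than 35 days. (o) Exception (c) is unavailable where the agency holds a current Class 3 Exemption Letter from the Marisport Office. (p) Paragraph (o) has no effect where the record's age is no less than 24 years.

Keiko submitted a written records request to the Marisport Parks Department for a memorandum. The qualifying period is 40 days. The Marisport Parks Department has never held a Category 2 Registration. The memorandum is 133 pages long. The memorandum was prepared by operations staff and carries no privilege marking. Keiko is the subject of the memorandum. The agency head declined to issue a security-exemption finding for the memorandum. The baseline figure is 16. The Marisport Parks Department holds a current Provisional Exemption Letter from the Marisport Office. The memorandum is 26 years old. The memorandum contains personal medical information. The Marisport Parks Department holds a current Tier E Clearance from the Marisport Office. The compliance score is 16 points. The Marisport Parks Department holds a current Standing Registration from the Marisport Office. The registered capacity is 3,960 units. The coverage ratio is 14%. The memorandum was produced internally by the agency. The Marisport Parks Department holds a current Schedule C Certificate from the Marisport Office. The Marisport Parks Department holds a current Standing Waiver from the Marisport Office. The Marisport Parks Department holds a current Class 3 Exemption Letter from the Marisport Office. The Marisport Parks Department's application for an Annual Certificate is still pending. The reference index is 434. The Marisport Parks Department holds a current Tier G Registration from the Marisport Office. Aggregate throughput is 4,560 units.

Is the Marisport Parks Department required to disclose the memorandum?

Yes — the Marisport Parks Department must disclose the memorandum.

Exception (a) requires that the record is subject to attorney-client privilege; but the memorandum carries no privilege marking, so (a) is unavailable.
Exception (b) is satisfied on its face — the number of pages in the record is 133, less than the 134 limit; the memorandum contains personal medical information. Turning to paragraphs (h)–(n): (h) operates against (b): the baseline figure is 16, below the 17 limit. (i) would limit (h) — a current Standing Waiver is held — but (j) sets (i) aside: (j) operates against (i): aggregate throughput is 4,560 units, below the 4,880 units limit. (k) is triggered (the coverage ratio is 14%, below the 16% limit), but is displaced by (l): (l) operates against (k): the reference index is 434, meeting the 366 threshold. (m) would limit (l) — Keiko is the subject of the memorandum — but (n) sets (m) aside: (n) applies — the qualifying period is 40 days, meeting the 35 days threshold. Exception (b) does not apply.
Exception (c) requires that the agency holds a current Category 2 Registration from the Marisport Office; but the Category 2 Registration is not current, so (c) is unavailable.
Exception (d) fails — the memorandum was produced internally.
Exception (e) requires that the agency head has issued a written security-exemption finding for the record; but the agency head declined to issue a security-exemption finding, so (e) is unavailable.
Every exception is unavailable, so the rule governs.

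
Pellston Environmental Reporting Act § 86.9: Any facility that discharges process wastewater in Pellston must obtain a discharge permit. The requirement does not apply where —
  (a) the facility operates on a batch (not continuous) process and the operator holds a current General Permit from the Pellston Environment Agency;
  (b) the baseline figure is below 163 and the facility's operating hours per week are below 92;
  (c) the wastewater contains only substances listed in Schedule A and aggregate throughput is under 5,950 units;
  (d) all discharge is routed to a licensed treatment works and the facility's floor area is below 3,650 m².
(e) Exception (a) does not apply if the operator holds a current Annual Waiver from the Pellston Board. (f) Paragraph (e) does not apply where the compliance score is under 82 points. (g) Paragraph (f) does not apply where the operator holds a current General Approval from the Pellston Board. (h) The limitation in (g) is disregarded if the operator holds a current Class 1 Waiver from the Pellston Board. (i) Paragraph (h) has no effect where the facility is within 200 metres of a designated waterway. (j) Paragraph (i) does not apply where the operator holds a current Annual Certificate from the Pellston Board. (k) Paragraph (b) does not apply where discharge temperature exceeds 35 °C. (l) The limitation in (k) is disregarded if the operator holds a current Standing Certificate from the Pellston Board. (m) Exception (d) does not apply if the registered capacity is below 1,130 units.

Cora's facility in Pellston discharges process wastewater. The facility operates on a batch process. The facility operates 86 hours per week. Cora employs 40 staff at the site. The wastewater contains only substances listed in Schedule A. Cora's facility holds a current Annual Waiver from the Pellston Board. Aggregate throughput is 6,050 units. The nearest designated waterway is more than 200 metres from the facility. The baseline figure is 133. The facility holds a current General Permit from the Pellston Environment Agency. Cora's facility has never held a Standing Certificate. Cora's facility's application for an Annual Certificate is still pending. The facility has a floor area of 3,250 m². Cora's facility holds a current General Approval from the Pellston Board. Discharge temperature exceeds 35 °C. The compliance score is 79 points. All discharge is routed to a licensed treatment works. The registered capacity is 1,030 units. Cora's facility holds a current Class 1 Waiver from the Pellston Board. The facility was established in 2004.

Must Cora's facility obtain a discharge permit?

Exception (a)'s conditions are all satisfied: the facility operates on a batch process; a current General Permit is held. Considering the limiting provisions: (e) would limit (a) — a current Annual Waiver is held — but (f) sets (e) aside: (f) operates against (e): the compliance score is 79 points, under the 82 points limit. (g) is triggered (a current General Approval is held), but yields to (h): (h) operates — a current Class 1 Waiver is held. (i), which would lift (h), is not triggered — the facility is more than 200 m from any designated waterway. So (a) applies.
Exception (b)'s conditions are all satisfied: the baseline figure is 133, below the 163 limit; the facility's operating hours per week are 86, below the 92 limit. But applying paragraphs (k)–(l): (k) operates against (b): discharge temperature exceeds 35 °C. (l), which would lift (k), is not triggered — the Standing Certificate is not current. So (b) is unavailable.
Exception (c) requires that aggregate throughput is under 5,950 units; but aggregate throughput is 6,050 units, not under 5,950 units, so (c) is unavailable.
Exception (d): discharge is routed to a licensed treatment works; the facility's floor area is 3,250 m², below the 3,650 m² limit — every condition holds. But applying paragraph (m): (m) is engaged — the registered capacity is 1,030 units, below the 1,130 units limit. Exception (d) does not apply.

No — exception (a) applies; Cora's facility is not required to obtain a discharge permit.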